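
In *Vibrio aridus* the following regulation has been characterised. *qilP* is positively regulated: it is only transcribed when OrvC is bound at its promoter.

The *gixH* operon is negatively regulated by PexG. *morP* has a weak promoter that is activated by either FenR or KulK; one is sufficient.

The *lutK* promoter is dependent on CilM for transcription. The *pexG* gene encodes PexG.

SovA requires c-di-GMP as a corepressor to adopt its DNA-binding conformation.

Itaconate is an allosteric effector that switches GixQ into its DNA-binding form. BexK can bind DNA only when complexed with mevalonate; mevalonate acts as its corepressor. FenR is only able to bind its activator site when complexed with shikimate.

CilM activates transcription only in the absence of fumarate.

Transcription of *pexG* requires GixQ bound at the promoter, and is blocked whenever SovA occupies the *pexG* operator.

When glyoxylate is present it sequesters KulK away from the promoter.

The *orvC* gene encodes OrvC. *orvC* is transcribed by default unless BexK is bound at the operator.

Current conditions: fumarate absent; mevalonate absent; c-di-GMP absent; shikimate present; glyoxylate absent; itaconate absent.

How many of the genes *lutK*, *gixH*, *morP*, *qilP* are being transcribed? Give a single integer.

Fumarate is absent, so CilM is active.
No repressor is bound and CilM is active, so *lutK* is transcribed.
→ *lutK* is ON.
c-di-GMP is absent, so SovA is inactive.
Itaconate is absent, so GixQ is inactive.
Required activator GixQ is absent, so *pexG* is not transcribed.
So PexG is not produced.
With no repressor bound, *gixH* is transcribed.
→ *gixH* is ON.
Shikimate is present, so FenR is active.
Glyoxylate is absent, so KulK is active.
Activator FenR is present, so *morP* is transcribed.
→ *morP* is ON.
Mevalonate is absent, so BexK is inactive.
With no repressor bound, *orvC* is transcribed.
So OrvC is produced and active.
No repressor is bound and OrvC is active, so *qilP* is transcribed.
→ *qilP* is ON.
4 of the 4 genes are transcribed.

4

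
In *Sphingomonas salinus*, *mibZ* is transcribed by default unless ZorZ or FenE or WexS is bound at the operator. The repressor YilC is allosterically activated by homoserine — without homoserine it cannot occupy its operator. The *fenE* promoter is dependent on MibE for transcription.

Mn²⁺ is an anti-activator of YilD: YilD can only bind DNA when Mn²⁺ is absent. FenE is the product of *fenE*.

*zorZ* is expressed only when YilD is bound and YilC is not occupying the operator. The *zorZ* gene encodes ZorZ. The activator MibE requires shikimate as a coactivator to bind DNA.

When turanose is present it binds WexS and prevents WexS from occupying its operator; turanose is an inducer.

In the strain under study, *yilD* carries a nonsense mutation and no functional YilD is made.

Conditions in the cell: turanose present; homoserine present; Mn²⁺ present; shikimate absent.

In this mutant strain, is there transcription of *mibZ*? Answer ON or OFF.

ON

Homoserine is present, so YilC is active.
YilD is non-functional in this strain, so it has no effect.
With repressor YilC bound, *zorZ* is not transcribed.
So ZorZ is not produced.
Shikimate is absent, so MibE is inactive.
Required activator MibE is absent, so *fenE* is not transcribed.
So FenE is not produced.
Turanose is present, so WexS is inactive.
With no repressor bound, *mibZ* is transcribed.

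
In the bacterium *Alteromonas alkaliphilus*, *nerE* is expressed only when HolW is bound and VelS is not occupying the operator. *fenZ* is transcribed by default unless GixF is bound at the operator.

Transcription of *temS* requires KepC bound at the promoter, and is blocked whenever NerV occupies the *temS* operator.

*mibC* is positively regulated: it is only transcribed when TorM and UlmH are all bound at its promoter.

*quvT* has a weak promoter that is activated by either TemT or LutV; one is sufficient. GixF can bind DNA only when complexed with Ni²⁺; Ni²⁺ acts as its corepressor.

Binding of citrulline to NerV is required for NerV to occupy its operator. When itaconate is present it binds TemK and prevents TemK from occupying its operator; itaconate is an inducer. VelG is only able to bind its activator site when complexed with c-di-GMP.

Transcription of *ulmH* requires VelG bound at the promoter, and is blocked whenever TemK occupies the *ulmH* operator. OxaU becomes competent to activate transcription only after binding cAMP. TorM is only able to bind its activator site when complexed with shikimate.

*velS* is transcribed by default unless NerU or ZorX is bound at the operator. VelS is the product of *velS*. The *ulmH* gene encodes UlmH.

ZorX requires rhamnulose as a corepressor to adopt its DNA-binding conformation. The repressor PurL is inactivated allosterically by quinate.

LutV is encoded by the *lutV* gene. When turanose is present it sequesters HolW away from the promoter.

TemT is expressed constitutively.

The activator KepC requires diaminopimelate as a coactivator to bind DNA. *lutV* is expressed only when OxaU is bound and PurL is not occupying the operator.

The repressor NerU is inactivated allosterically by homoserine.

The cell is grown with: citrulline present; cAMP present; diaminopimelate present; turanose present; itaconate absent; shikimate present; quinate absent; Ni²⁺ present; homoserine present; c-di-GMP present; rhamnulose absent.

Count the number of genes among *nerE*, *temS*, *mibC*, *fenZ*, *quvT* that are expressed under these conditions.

1

Turanose is present, so HolW is inactive.
Homoserine is present, so NerU is inactive.
Rhamnulose is absent, so ZorX is inactive.
With no repressor bound, *velS* is transcribed.
So VelS is produced and active.
With repressor VelS bound, *nerE* is not transcribed.
→ *nerE* is OFF.
Diaminopimelate is present, so KepC is active.
Citrulline is present, so NerV is active.
With repressor NerV bound, *temS* is not transcribed.
→ *temS* is OFF.
Shikimate is present, so TorM is active.
c-di-GMP is present, so VelG is active.
Itaconate is absent, so TemK is active.
With repressor TemK bound, *ulmH* is not transcribed.
So UlmH is not produced.
Required activator UlmH is absent, so *mibC* is not transcribed.
→ *mibC* is OFF.
Ni²⁺ is present, so GixF is active.
With repressor GixF bound, *fenZ* is not transcribed.
→ *fenZ* is OFF.
TemT is produced constitutively and is active.
Quinate is absent, so PurL is active.
cAMP is present, so OxaU is active.
With repressor PurL bound, *lutV* is not transcribed.
So LutV is not produced.
Activator TemT is present, so *quvT* is transcribed.
→ *quvT* is ON.
1 of the 5 genes is transcribed.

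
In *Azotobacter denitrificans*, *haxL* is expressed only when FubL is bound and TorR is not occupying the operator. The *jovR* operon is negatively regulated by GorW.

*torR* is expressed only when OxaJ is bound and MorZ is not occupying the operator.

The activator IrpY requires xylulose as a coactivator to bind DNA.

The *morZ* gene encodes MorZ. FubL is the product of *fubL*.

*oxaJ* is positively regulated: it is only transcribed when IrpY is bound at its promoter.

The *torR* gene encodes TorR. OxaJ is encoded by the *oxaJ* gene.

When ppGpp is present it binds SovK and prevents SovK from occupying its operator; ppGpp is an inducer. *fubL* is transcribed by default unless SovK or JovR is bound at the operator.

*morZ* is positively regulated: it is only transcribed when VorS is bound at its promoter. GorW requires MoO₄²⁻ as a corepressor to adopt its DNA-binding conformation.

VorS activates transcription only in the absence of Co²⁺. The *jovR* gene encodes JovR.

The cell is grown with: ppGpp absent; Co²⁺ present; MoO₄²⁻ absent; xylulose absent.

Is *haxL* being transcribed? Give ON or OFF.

OFF

ppGpp is absent, so SovK is active.
MoO₄²⁻ is absent, so GorW is inactive.
With no repressor bound, *jovR* is transcribed.
So JovR is produced and active.
With repressor SovK bound, *fubL* is not transcribed.
So FubL is not produced.
Xylulose is absent, so IrpY is inactive.
Required activator IrpY is absent, so *oxaJ* is not transcribed.
So OxaJ is not produced.
Co²⁺ is present, so VorS is inactive.
Required activator VorS is absent, so *morZ* is not transcribed.
So MorZ is not produced.
Required activator OxaJ is absent, so *torR* is not transcribed.
So TorR is not produced.
Required activator FubL is absent, so *haxL* is not transcribed.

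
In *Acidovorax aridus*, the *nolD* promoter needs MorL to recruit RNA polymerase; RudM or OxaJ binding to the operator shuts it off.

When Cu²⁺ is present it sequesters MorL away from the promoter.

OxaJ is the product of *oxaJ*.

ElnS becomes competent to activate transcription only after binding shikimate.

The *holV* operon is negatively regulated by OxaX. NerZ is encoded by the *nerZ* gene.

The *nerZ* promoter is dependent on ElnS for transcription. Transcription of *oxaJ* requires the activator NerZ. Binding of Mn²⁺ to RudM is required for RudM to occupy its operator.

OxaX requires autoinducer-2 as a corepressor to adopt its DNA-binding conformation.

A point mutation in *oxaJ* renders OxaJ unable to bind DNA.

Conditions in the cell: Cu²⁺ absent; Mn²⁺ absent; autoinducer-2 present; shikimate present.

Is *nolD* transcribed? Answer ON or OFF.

ON

Mn²⁺ is absent, so RudM is inactive.
Cu²⁺ is absent, so MorL is active.
OxaJ is non-functional in this strain, so it has no effect.
No repressor is bound and MorL is active, so *nolD* is transcribed.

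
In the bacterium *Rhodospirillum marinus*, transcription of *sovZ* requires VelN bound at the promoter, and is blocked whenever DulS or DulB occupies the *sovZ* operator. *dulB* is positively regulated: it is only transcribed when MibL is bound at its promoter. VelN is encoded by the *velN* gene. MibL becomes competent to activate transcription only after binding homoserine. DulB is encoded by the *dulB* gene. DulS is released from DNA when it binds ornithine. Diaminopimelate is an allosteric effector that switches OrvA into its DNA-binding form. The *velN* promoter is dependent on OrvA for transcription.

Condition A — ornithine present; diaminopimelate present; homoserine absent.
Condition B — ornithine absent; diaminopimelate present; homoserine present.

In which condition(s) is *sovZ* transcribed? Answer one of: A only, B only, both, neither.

A only

Condition A:
Ornithine is present, so DulS is inactive.
Diaminopimelate is present, so OrvA is active.
No repressor is bound and OrvA is active, so *velN* is transcribed.
So VelN is produced and active.
Homoserine is absent, so MibL is inactive.
Required activator MibL is absent, so *dulB* is not transcribed.
So DulB is not produced.
No repressor is bound and VelN is active, so *sovZ* is transcribed.
→ *sovZ* is ON in A.
Condition B:
Ornithine is absent, so DulS is active.
Diaminopimelate is present, so OrvA is active.
No repressor is bound and OrvA is active, so *velN* is transcribed.
So VelN is produced and active.
Homoserine is present, so MibL is active.
No repressor is bound and MibL is active, so *dulB* is transcribed.
So DulB is produced and active.
With repressor DulS bound, *sovZ* is not transcribed.
→ *sovZ* is OFF in B.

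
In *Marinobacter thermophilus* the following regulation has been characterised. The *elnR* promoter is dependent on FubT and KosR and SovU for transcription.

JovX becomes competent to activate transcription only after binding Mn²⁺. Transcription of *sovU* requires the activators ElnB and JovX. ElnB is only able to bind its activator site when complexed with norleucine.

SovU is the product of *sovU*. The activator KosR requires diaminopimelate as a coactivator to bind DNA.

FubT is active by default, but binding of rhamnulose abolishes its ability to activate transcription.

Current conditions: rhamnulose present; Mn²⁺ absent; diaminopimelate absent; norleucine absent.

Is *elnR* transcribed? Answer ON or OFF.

OFF

Rhamnulose is present, so FubT is inactive.
Diaminopimelate is absent, so KosR is inactive.
Norleucine is absent, so ElnB is inactive.
Mn²⁺ is absent, so JovX is inactive.
Required activator ElnB is absent, so *sovU* is not transcribed.
So SovU is not produced.
Required activator FubT is absent, so *elnR* is not transcribed.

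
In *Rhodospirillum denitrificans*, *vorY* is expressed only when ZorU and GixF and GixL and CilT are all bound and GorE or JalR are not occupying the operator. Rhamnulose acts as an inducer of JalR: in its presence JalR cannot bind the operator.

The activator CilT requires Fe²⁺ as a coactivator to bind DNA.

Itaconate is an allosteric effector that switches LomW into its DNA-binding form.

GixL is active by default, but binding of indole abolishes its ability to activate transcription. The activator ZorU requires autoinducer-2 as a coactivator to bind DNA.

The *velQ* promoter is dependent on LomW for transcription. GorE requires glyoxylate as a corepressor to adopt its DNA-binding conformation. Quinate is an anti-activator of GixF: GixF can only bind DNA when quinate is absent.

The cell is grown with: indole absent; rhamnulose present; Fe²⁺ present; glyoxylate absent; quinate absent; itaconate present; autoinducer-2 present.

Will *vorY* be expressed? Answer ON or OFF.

Glyoxylate is absent, so GorE is inactive.
Autoinducer-2 is present, so ZorU is active.
Quinate is absent, so GixF is active.
Indole is absent, so GixL is active.
Rhamnulose is present, so JalR is inactive.
Fe²⁺ is present, so CilT is active.
No repressor is bound and ZorU and GixF and GixL and CilT are active, so *vorY* is transcribed.

ON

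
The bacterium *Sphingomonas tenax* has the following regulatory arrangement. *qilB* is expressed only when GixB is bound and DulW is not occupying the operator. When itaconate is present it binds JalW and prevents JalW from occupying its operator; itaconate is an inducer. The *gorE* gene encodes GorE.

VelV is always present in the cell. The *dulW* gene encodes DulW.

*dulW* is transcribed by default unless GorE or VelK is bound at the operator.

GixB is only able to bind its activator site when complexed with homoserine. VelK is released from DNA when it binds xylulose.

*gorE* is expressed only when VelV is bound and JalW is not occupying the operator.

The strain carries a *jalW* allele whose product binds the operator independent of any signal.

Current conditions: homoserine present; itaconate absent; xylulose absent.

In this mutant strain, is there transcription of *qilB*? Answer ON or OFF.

ON

Homoserine is present, so GixB is active.
VelV is produced constitutively and is active.
JalW is constitutively active in this strain.
With repressor JalW bound, *gorE* is not transcribed.
So GorE is not produced.
Xylulose is absent, so VelK is active.
With repressor VelK bound, *dulW* is not transcribed.
So DulW is not produced.
No repressor is bound and GixB is active, so *qilB* is transcribed.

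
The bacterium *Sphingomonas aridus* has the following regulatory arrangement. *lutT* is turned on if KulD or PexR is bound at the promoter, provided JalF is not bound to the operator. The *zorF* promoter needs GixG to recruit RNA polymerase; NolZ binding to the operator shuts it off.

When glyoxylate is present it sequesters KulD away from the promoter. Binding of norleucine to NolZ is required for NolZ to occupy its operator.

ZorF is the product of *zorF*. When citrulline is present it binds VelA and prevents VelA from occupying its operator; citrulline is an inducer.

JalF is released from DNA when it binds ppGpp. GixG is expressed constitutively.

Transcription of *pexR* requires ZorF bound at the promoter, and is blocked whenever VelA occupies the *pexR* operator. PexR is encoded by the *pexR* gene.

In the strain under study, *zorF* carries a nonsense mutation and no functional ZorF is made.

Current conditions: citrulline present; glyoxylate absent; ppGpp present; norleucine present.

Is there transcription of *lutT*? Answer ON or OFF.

ON

ppGpp is present, so JalF is inactive.
Glyoxylate is absent, so KulD is active.
ZorF is non-functional in this strain, so it has no effect.
Citrulline is present, so VelA is inactive.
Required activator ZorF is absent, so *pexR* is not transcribed.
So PexR is not produced.
Activator KulD is present, so *lutT* is transcribed.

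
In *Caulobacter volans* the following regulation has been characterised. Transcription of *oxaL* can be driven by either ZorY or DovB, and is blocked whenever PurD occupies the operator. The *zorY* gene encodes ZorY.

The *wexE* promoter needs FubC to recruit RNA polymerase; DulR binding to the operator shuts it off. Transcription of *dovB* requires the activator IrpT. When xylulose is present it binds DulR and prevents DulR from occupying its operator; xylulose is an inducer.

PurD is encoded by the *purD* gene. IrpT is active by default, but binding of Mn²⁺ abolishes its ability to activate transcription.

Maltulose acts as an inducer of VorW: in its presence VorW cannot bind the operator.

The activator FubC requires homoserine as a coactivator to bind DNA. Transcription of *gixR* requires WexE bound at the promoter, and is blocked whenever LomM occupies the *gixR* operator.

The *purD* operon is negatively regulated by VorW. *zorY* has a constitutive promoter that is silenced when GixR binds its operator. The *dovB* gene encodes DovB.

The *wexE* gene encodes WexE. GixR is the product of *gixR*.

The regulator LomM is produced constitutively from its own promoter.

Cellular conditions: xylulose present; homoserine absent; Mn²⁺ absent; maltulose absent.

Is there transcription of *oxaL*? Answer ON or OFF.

Homoserine is absent, so FubC is inactive.
Xylulose is present, so DulR is inactive.
Required activator FubC is absent, so *wexE* is not transcribed.
So WexE is not produced.
LomM is produced constitutively and is active.
With repressor LomM bound, *gixR* is not transcribed.
So GixR is not produced.
With no repressor bound, *zorY* is transcribed.
So ZorY is produced and active.
Maltulose is absent, so VorW is active.
With repressor VorW bound, *purD* is not transcribed.
So PurD is not produced.
Mn²⁺ is absent, so IrpT is active.
No repressor is bound and IrpT is active, so *dovB* is transcribed.
So DovB is produced and active.
Activator ZorY is present, so *oxaL* is transcribed.

ON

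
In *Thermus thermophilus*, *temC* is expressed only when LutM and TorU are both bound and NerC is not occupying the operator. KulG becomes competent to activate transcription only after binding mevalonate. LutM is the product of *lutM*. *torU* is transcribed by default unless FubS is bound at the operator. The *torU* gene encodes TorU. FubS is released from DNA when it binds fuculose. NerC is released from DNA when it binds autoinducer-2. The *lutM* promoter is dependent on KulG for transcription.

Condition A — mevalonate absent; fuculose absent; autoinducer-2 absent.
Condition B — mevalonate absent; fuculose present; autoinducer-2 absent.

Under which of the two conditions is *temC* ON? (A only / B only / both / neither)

neither

Condition A:
Mevalonate is absent, so KulG is inactive.
Required activator KulG is absent, so *lutM* is not transcribed.
So LutM is not produced.
Fuculose is absent, so FubS is active.
With repressor FubS bound, *torU* is not transcribed.
So TorU is not produced.
Autoinducer-2 is absent, so NerC is active.
With repressor NerC bound, *temC* is not transcribed.
→ *temC* is OFF in A.
Condition B:
Mevalonate is absent, so KulG is inactive.
Required activator KulG is absent, so *lutM* is not transcribed.
So LutM is not produced.
Fuculose is present, so FubS is inactive.
With no repressor bound, *torU* is transcribed.
So TorU is produced and active.
Autoinducer-2 is absent, so NerC is active.
With repressor NerC bound, *temC* is not transcribed.
→ *temC* is OFF in B.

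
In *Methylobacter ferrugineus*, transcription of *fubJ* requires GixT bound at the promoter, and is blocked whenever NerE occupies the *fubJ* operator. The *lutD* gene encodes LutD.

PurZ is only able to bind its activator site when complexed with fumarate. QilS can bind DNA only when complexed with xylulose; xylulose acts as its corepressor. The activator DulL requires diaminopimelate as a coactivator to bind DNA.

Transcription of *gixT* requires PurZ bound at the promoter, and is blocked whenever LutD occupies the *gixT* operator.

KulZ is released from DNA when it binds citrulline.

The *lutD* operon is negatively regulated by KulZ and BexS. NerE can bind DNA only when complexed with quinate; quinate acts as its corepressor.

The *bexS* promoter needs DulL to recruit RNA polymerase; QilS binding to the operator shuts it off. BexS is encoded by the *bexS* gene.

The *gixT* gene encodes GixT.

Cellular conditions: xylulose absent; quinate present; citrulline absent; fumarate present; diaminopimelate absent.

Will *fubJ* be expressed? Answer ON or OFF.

OFF

Quinate is present, so NerE is active.
Citrulline is absent, so KulZ is active.
Diaminopimelate is absent, so DulL is inactive.
Xylulose is absent, so QilS is inactive.
Required activator DulL is absent, so *bexS* is not transcribed.
So BexS is not produced.
With repressor KulZ bound, *lutD* is not transcribed.
So LutD is not produced.
Fumarate is present, so PurZ is active.
No repressor is bound and PurZ is active, so *gixT* is transcribed.
So GixT is produced and active.
With repressor NerE bound, *fubJ* is not transcribed.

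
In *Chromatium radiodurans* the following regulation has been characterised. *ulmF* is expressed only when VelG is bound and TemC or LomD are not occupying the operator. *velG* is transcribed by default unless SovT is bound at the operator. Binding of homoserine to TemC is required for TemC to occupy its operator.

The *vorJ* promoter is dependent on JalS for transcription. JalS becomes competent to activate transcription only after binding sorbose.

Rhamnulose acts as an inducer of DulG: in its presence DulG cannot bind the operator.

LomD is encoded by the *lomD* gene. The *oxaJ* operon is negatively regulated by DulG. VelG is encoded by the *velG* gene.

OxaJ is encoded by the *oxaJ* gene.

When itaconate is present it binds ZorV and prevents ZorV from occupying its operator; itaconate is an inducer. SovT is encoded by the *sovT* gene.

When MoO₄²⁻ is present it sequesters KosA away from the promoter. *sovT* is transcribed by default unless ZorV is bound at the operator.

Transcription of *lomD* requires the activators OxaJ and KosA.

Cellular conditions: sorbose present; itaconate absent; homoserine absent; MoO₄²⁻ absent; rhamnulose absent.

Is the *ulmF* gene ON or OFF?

ON

Itaconate is absent, so ZorV is active.
With repressor ZorV bound, *sovT* is not transcribed.
So SovT is not produced.
With no repressor bound, *velG* is transcribed.
So VelG is produced and active.
Homoserine is absent, so TemC is inactive.
Rhamnulose is absent, so DulG is active.
With repressor DulG bound, *oxaJ* is not transcribed.
So OxaJ is not produced.
MoO₄²⁻ is absent, so KosA is active.
Required activator OxaJ is absent, so *lomD* is not transcribed.
So LomD is not produced.
No repressor is bound and VelG is active, so *ulmF* is transcribed.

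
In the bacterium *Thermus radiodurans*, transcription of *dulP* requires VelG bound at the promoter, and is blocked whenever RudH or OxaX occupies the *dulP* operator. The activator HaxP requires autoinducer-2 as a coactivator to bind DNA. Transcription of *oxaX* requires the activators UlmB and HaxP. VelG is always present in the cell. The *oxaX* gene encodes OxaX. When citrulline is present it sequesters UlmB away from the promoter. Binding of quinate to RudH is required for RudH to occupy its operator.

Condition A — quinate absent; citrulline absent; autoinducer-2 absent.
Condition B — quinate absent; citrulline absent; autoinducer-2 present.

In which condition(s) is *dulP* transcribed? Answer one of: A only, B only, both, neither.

Condition A:
VelG is produced constitutively and is active.
Quinate is absent, so RudH is inactive.
Citrulline is absent, so UlmB is active.
Autoinducer-2 is absent, so HaxP is inactive.
Required activator HaxP is absent, so *oxaX* is not transcribed.
So OxaX is not produced.
No repressor is bound and VelG is active, so *dulP* is transcribed.
→ *dulP* is ON in A.
Condition B:
VelG is produced constitutively and is active.
Quinate is absent, so RudH is inactive.
Citrulline is absent, so UlmB is active.
Autoinducer-2 is present, so HaxP is active.
No repressor is bound and UlmB and HaxP are active, so *oxaX* is transcribed.
So OxaX is produced and active.
With repressor OxaX bound, *dulP* is not transcribed.
→ *dulP* is OFF in B.

A only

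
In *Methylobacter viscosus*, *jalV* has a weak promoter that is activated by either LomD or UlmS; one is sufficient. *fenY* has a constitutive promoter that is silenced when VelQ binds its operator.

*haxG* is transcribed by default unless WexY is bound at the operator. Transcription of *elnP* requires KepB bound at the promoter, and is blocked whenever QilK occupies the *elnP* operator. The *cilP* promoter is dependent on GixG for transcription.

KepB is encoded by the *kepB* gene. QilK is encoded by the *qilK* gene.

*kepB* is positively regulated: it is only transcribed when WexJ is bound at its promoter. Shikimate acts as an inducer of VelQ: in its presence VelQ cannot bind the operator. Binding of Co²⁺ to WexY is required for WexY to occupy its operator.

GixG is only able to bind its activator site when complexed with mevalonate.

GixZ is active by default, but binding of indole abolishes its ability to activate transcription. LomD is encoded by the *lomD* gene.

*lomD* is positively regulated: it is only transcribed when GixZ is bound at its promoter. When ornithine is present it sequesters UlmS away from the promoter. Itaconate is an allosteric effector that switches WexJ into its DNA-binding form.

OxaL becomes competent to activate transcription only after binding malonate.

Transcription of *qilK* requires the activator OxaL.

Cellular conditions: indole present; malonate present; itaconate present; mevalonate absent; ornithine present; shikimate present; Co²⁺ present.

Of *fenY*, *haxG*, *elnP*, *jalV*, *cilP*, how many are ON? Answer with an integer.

1

Shikimate is present, so VelQ is inactive.
With no repressor bound, *fenY* is transcribed.
→ *fenY* is ON.
Co²⁺ is present, so WexY is active.
With repressor WexY bound, *haxG* is not transcribed.
→ *haxG* is OFF.
Malonate is present, so OxaL is active.
No repressor is bound and OxaL is active, so *qilK* is transcribed.
So QilK is produced and active.
Itaconate is present, so WexJ is active.
No repressor is bound and WexJ is active, so *kepB* is transcribed.
So KepB is produced and active.
With repressor QilK bound, *elnP* is not transcribed.
→ *elnP* is OFF.
Indole is present, so GixZ is inactive.
Required activator GixZ is absent, so *lomD* is not transcribed.
So LomD is not produced.
Ornithine is present, so UlmS is inactive.
No activator is available at the *jalV* promoter, so *jalV* is not transcribed.
→ *jalV* is OFF.
Mevalonate is absent, so GixG is inactive.
Required activator GixG is absent, so *cilP* is not transcribed.
→ *cilP* is OFF.
1 of the 5 genes is transcribed.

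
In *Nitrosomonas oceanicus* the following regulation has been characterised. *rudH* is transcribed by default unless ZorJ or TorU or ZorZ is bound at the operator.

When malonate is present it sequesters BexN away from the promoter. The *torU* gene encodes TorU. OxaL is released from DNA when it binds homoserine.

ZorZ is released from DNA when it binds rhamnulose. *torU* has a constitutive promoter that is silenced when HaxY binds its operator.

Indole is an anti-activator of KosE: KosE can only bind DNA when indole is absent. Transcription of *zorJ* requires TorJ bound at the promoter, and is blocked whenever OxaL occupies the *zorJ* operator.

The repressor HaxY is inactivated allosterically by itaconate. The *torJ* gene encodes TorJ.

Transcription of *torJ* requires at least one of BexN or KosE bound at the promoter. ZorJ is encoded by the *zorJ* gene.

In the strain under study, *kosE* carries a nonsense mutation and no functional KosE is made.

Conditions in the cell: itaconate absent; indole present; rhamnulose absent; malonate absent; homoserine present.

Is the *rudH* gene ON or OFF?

Homoserine is present, so OxaL is inactive.
Malonate is absent, so BexN is active.
KosE is non-functional in this strain, so it has no effect.
Activator BexN is present, so *torJ* is transcribed.
So TorJ is produced and active.
No repressor is bound and TorJ is active, so *zorJ* is transcribed.
So ZorJ is produced and active.
Itaconate is absent, so HaxY is active.
With repressor HaxY bound, *torU* is not transcribed.
So TorU is not produced.
Rhamnulose is absent, so ZorZ is active.
With repressor ZorJ bound, *rudH* is not transcribed.

OFF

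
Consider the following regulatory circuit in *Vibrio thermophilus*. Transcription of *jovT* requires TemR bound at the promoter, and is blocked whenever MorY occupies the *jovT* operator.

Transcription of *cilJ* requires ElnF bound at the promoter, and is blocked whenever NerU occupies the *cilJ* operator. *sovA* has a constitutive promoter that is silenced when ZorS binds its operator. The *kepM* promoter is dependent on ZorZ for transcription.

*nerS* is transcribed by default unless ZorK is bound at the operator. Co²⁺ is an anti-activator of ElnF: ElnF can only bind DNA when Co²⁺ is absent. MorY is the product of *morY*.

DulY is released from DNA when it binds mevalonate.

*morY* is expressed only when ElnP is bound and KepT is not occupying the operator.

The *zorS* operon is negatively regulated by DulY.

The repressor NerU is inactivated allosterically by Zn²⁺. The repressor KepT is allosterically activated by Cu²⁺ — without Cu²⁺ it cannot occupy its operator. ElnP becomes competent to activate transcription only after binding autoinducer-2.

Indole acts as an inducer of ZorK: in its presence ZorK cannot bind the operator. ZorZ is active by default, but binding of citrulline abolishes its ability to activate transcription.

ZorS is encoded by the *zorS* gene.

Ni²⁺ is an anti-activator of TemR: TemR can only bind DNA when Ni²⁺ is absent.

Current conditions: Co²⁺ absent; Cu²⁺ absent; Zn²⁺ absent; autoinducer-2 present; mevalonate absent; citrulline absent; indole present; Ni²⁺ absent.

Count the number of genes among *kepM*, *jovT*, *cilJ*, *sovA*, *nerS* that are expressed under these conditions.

3

Citrulline is absent, so ZorZ is active.
No repressor is bound and ZorZ is active, so *kepM* is transcribed.
→ *kepM* is ON.
Ni²⁺ is absent, so TemR is active.
Autoinducer-2 is present, so ElnP is active.
Cu²⁺ is absent, so KepT is inactive.
No repressor is bound and ElnP is active, so *morY* is transcribed.
So MorY is produced and active.
With repressor MorY bound, *jovT* is not transcribed.
→ *jovT* is OFF.
Co²⁺ is absent, so ElnF is active.
Zn²⁺ is absent, so NerU is active.
With repressor NerU bound, *cilJ* is not transcribed.
→ *cilJ* is OFF.
Mevalonate is absent, so DulY is active.
With repressor DulY bound, *zorS* is not transcribed.
So ZorS is not produced.
With no repressor bound, *sovA* is transcribed.
→ *sovA* is ON.
Indole is present, so ZorK is inactive.
With no repressor bound, *nerS* is transcribed.
→ *nerS* is ON.
3 of the 5 genes are transcribed.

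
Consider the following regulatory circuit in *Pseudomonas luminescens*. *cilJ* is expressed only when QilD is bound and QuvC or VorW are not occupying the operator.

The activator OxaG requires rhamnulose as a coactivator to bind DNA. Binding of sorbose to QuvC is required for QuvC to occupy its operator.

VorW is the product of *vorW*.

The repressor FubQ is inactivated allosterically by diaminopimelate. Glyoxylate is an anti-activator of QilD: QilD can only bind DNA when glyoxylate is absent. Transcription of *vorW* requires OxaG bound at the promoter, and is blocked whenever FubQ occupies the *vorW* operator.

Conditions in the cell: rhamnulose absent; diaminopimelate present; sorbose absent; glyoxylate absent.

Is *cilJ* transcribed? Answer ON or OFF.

ON

Sorbose is absent, so QuvC is inactive.
Diaminopimelate is present, so FubQ is inactive.
Rhamnulose is absent, so OxaG is inactive.
Required activator OxaG is absent, so *vorW* is not transcribed.
So VorW is not produced.
Glyoxylate is absent, so QilD is active.
No repressor is bound and QilD is active, so *cilJ* is transcribed.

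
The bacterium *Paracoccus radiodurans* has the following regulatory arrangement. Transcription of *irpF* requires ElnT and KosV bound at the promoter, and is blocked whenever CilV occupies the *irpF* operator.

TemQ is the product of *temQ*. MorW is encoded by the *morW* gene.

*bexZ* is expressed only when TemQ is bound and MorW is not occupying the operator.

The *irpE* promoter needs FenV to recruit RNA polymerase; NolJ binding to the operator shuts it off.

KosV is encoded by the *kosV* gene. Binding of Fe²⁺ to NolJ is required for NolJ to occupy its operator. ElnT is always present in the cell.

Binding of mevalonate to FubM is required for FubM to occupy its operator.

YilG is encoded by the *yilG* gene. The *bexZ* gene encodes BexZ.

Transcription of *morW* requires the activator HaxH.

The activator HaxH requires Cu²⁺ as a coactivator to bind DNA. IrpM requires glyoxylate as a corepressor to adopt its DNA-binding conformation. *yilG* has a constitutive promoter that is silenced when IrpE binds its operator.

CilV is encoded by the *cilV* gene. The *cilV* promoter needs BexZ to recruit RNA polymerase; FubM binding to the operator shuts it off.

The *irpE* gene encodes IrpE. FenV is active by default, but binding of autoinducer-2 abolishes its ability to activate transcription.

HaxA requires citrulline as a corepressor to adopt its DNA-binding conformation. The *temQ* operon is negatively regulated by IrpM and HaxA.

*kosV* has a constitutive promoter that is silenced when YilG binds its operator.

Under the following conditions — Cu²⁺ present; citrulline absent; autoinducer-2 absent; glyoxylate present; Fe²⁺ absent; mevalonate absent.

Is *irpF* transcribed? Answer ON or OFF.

Mevalonate is absent, so FubM is inactive.
Glyoxylate is present, so IrpM is active.
Citrulline is absent, so HaxA is inactive.
With repressor IrpM bound, *temQ* is not transcribed.
So TemQ is not produced.
Cu²⁺ is present, so HaxH is active.
No repressor is bound and HaxH is active, so *morW* is transcribed.
So MorW is produced and active.
With repressor MorW bound, *bexZ* is not transcribed.
So BexZ is not produced.
Required activator BexZ is absent, so *cilV* is not transcribed.
So CilV is not produced.
ElnT is produced constitutively and is active.
Autoinducer-2 is absent, so FenV is active.
Fe²⁺ is absent, so NolJ is inactive.
No repressor is bound and FenV is active, so *irpE* is transcribed.
So IrpE is produced and active.
With repressor IrpE bound, *yilG* is not transcribed.
So YilG is not produced.
With no repressor bound, *kosV* is transcribed.
So KosV is produced and active.
No repressor is bound and ElnT and KosV are active, so *irpF* is transcribed.

ON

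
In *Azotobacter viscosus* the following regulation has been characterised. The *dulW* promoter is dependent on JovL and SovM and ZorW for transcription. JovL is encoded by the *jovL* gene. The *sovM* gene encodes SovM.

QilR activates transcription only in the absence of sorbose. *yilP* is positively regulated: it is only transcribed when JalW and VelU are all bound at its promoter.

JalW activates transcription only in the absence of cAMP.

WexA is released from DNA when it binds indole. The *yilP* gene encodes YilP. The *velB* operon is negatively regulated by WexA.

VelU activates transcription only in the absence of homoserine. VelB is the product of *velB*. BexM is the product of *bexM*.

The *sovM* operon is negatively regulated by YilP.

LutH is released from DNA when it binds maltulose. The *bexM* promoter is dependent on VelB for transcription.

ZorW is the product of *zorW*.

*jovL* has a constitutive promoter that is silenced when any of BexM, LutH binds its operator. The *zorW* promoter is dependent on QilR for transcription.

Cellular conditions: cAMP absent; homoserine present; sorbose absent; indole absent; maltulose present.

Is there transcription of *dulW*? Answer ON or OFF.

Indole is absent, so WexA is active.
With repressor WexA bound, *velB* is not transcribed.
So VelB is not produced.
Required activator VelB is absent, so *bexM* is not transcribed.
So BexM is not produced.
Maltulose is present, so LutH is inactive.
With no repressor bound, *jovL* is transcribed.
So JovL is produced and active.
cAMP is absent, so JalW is active.
Homoserine is present, so VelU is inactive.
Required activator VelU is absent, so *yilP* is not transcribed.
So YilP is not produced.
With no repressor bound, *sovM* is transcribed.
So SovM is produced and active.
Sorbose is absent, so QilR is active.
No repressor is bound and QilR is active, so *zorW* is transcribed.
So ZorW is produced and active.
No repressor is bound and JovL and SovM and ZorW are active, so *dulW* is transcribed.

ON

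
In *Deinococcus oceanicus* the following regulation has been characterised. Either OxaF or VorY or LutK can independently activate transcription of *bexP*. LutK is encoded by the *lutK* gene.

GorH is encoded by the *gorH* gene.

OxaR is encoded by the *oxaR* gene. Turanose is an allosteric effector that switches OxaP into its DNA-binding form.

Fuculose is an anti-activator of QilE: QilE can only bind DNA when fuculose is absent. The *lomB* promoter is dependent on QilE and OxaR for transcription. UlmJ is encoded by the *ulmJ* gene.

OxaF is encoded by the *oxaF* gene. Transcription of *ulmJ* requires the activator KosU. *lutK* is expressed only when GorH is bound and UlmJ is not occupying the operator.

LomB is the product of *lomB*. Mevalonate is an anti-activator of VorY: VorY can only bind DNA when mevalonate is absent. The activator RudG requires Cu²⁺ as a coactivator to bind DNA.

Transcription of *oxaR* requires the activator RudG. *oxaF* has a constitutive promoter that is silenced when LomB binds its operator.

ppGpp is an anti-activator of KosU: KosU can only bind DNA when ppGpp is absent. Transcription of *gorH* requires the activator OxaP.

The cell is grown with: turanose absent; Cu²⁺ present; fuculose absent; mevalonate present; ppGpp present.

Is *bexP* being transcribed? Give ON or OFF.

OFF

Fuculose is absent, so QilE is active.
Cu²⁺ is present, so RudG is active.
No repressor is bound and RudG is active, so *oxaR* is transcribed.
So OxaR is produced and active.
No repressor is bound and QilE and OxaR are active, so *lomB* is transcribed.
So LomB is produced and active.
With repressor LomB bound, *oxaF* is not transcribed.
So OxaF is not produced.
Mevalonate is present, so VorY is inactive.
ppGpp is present, so KosU is inactive.
Required activator KosU is absent, so *ulmJ* is not transcribed.
So UlmJ is not produced.
Turanose is absent, so OxaP is inactive.
Required activator OxaP is absent, so *gorH* is not transcribed.
So GorH is not produced.
Required activator GorH is absent, so *lutK* is not transcribed.
So LutK is not produced.
No activator is available at the *bexP* promoter, so *bexP* is not transcribed.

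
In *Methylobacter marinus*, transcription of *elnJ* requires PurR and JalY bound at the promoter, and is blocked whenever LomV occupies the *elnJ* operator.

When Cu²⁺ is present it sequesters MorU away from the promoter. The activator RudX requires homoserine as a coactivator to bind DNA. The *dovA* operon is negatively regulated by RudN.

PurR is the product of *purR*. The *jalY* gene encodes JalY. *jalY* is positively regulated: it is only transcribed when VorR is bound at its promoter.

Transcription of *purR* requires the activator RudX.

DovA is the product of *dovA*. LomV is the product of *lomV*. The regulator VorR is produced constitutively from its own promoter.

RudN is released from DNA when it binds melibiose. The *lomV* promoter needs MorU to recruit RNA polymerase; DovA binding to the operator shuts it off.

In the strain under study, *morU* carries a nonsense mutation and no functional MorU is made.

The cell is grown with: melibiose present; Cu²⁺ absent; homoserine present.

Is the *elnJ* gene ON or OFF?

MorU is non-functional in this strain, so it has no effect.
Melibiose is present, so RudN is inactive.
With no repressor bound, *dovA* is transcribed.
So DovA is produced and active.
With repressor DovA bound, *lomV* is not transcribed.
So LomV is not produced.
Homoserine is present, so RudX is active.
No repressor is bound and RudX is active, so *purR* is transcribed.
So PurR is produced and active.
VorR is produced constitutively and is active.
No repressor is bound and VorR is active, so *jalY* is transcribed.
So JalY is produced and active.
No repressor is bound and PurR and JalY are active, so *elnJ* is transcribed.

ON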